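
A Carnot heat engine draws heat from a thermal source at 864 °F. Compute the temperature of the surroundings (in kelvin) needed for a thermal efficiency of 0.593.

T_C ≈ 299 K

T_H = 864 °F → (864 − 32) × 5/9 = 462.22 °C = 735.37 K.
From η = 1 − T_C/T_H, T_C = T_H·(1 − η) = 735.37 × (1 − 0.593) = 299 K.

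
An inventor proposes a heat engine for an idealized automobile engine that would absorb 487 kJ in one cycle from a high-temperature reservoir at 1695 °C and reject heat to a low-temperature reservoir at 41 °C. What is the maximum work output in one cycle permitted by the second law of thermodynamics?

W_max ≈ 409 kJ

T_H = 1695 °C → 1695 + 273.15 = 1968.15 K.
T_C = 41 °C → 41 + 273.15 = 314.15 K.
The second-law ceiling is the Carnot efficiency, η_max = 1 − T_C/T_H = 1 − 314.15/1968.15 = 0.8404.
W_max = η_max · Q_H = 0.8404 × 487 = 409 kJ.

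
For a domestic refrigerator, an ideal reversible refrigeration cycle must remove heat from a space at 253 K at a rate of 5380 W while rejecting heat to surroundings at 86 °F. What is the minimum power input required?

Ẇ_in ≈ 1070 W

T_H = 86 °F → (86 − 32) × 5/9 = 30.00 °C = 303.15 K.
COP_R = T_C/(T_H − T_C) = 253.00/50.15 = 5.0449.
W = Q_C/COP_R = 5380/5.0449 = 1070 W.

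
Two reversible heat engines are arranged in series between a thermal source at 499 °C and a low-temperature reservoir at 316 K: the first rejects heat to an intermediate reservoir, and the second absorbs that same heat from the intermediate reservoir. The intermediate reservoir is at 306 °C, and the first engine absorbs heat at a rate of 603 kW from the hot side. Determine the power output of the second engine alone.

T_H = 499 °C → 499 + 273.15 = 772.15 K.
T_m = 306 °C → 306 + 273.15 = 579.15 K.
Heat entering the second stage: Q_m = Q_H·(T_m/T_H) = 603 × 579.15/772.15 = 452.3 kW.
Second-stage efficiency η₂ = 1 − T_C/T_m = 1 − 316.00/579.15 = 0.4544, so W₂ = η₂·Q_m = 205.5 kW.

Ẇ₂ ≈ 205.5 kW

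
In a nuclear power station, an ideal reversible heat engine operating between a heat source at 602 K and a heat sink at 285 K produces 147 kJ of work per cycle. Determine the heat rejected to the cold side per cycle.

η_rev = 1 − T_C/T_H = 1 − 285.00/602.00 = 0.5266.
Since Q_C/Q_H = T_C/T_H and Q_H = W/η, Q_C = W·T_C/(T_H − T_C) = 147 × 285.00/317.00 = 132.2 kJ.

Q_C ≈ 132.2 kJ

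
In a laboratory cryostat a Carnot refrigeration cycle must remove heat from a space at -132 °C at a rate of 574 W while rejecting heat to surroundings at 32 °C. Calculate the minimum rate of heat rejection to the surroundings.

Q̇_H ≈ 1240 W

T_H = 32 °C → 32 + 273.15 = 305.15 K.
T_C = -132 °C → -132 + 273.15 = 141.15 K.
For a reversible cycle Q_H/Q_C = T_H/T_C, so Q_H = Q_C·T_H/T_C = 574 × 305.15/141.15 = 1240 W.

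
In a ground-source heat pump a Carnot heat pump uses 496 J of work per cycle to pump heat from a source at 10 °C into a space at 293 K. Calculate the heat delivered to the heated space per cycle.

T_C = 10 °C → 10 + 273.15 = 283.15 K.
COP_HP = T_H/(T_H − T_C) = 293.00/9.85 = 29.7462.
Q_H = COP_HP · W = 29.7462 × 496 = 14800 J.

Q_H ≈ 14800 J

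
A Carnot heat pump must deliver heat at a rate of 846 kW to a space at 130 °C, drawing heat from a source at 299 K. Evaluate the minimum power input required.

Ẇ_in ≈ 218.6 kW

T_H = 130 °C → 130 + 273.15 = 403.15 K.
For a reversible heat pump, COP_HP = T_H/(T_H − T_C) = 403.15/104.15 = 3.8709.
W = Q_H/COP_HP = 846/3.8709 = 218.6 kW.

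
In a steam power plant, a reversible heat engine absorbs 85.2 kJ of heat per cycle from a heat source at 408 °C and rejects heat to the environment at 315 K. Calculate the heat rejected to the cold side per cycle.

T_H = 408 °C → 408 + 273.15 = 681.15 K.
Since the cycle is reversible, η = 1 − T_C/T_H = 1 − 315.00/681.15 = 0.5375.
For a reversible cycle Q_C/Q_H = T_C/T_H, so Q_C = 85.2 × 315.00/681.15 = 39.4 kJ.

Q_C ≈ 39.4 kJ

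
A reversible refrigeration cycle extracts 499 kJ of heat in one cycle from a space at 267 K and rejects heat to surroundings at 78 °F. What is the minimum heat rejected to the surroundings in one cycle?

Q_H ≈ 558 kJ

T_H = 78 °F → (78 − 32) × 5/9 = 25.56 °C = 298.71 K.
For a reversible cycle Q_H/Q_C = T_H/T_C, so Q_H = Q_C·T_H/T_C = 499 × 298.71/267.00 = 558 kJ.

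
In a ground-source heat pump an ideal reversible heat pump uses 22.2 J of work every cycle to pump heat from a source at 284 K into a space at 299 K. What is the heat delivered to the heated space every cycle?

Q_H ≈ 443 J

The Carnot heat-pump COP is COP_HP = T_H/(T_H − T_C) = 299.00/15.00 = 19.9333.
Q_H = COP_HP · W = 19.9333 × 22.2 = 443 J.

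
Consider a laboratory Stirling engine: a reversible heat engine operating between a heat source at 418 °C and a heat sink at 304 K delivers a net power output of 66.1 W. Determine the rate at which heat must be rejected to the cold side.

T_H = 418 °C → 418 + 273.15 = 691.15 K.
The Carnot efficiency is η = 1 − T_C/T_H = 1 − 304.00/691.15 = 0.5602.
Since Q_C/Q_H = T_C/T_H and Q_H = W/η, Q_C = W·T_C/(T_H − T_C) = 66.1 × 304.00/387.15 = 51.9 W.

Q̇_C ≈ 51.9 W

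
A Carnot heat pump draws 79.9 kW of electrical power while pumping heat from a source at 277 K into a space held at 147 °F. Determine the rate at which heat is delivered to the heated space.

T_H = 147 °F → (147 − 32) × 5/9 = 63.89 °C = 337.04 K.
The Carnot heat-pump COP is COP_HP = T_H/(T_H − T_C) = 337.04/60.04 = 5.6137.
Q_H = COP_HP · W = 5.6137 × 79.9 = 449 kW.

Q̇_H ≈ 449 kW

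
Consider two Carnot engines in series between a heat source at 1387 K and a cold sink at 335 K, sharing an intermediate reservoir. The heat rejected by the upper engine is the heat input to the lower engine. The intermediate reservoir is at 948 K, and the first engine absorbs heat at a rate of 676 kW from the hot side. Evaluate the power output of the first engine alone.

Ẇ₁ ≈ 214 kW

First-stage efficiency η₁ = 1 − T_m/T_H = 1 − 948.00/1387.00 = 0.3165.
W₁ = η₁·Q_H = 0.3165 × 676 = 214 kW.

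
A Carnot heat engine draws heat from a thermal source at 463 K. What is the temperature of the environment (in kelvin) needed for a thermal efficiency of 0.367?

From η = 1 − T_C/T_H, T_C = T_H·(1 − η) = 463.00 × (1 − 0.367) = 293.1 K.

T_C ≈ 293.1 K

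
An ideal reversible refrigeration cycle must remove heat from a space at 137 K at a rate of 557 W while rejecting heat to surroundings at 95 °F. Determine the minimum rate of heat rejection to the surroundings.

T_H = 95 °F → (95 − 32) × 5/9 = 35.00 °C = 308.15 K.
For a reversible cycle Q_H/Q_C = T_H/T_C, so Q_H = Q_C·T_H/T_C = 557 × 308.15/137.00 = 1253 W.

Q̇_H ≈ 1253 W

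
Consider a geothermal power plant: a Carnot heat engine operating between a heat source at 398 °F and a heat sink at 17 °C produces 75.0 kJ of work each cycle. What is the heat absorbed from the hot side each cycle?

Q_H ≈ 191.8 kJ

T_H = 398 °F → (398 − 32) × 5/9 = 203.33 °C = 476.48 K.
T_C = 17 °C → 17 + 273.15 = 290.15 K.
η_rev = 1 − T_C/T_H = 1 − 290.15/476.48 = 0.3911.
Q_H = W/η = 75.0/0.3911 = 191.8 kJ.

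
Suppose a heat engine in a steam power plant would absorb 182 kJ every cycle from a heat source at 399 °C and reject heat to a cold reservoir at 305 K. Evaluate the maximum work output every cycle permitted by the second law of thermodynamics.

W_max ≈ 99.4 kJ

T_H = 399 °C → 399 + 273.15 = 672.15 K.
No engine can exceed the Carnot limit: η_max = 1 − T_C/T_H = 1 − 305.00/672.15 = 0.5462.
W_max = η_max · Q_H = 0.5462 × 182 = 99.4 kJ.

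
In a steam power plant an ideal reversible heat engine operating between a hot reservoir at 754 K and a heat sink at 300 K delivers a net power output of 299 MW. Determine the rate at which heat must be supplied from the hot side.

For a reversible engine, η = 1 − T_C/T_H = 1 − 300.00/754.00 = 0.6021.
Q_H = W/η = 299/0.6021 = 497 MW.

Q̇_H ≈ 497 MW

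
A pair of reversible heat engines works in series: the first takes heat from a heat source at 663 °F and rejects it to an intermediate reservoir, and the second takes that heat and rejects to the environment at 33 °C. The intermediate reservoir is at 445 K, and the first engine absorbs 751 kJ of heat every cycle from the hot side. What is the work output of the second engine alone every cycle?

W₂ ≈ 167 kJ

T_H = 663 °F → (663 − 32) × 5/9 = 350.56 °C = 623.71 K.
T_C = 33 °C → 33 + 273.15 = 306.15 K.
Heat entering the second stage: Q_m = Q_H·(T_m/T_H) = 751 × 445.00/623.71 = 536 kJ.
Second-stage efficiency η₂ = 1 − T_C/T_m = 1 − 306.15/445.00 = 0.3120, so W₂ = η₂·Q_m = 167 kJ.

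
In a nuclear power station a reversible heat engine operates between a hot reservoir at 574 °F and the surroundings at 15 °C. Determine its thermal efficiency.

η ≈ 0.498

T_H = 574 °F → (574 − 32) × 5/9 = 301.11 °C = 574.26 K.
T_C = 15 °C → 15 + 273.15 = 288.15 K.
Since the cycle is reversible, η = 1 − T_C/T_H = 1 − 288.15/574.26 = 0.498.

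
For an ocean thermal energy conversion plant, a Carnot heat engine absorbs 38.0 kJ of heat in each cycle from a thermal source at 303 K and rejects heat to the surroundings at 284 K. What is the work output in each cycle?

η_rev = 1 − T_C/T_H = 1 − 284.00/303.00 = 0.0627.
W = η·Q_H = 0.0627 × 38.0 = 2.38 kJ.

W ≈ 2.38 kJ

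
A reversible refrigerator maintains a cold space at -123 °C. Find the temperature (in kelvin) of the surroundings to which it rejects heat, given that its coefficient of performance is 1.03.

T_H ≈ 296 K

T_C = -123 °C → -123 + 273.15 = 150.15 K.
COP_R = T_C/(T_H − T_C) ⇒ T_H = T_C·(1 + 1/COP_R) = 150.15 × (1 + 1/1.03) = 296 K.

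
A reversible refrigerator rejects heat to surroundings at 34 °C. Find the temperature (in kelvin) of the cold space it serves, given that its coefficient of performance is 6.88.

T_C ≈ 268 K

T_H = 34 °C → 34 + 273.15 = 307.15 K.
COP_R = T_C/(T_H − T_C) ⇒ T_C = T_H·COP_R/(1 + COP_R) = 307.15 × 6.88/(1 + 6.88) = 268 K.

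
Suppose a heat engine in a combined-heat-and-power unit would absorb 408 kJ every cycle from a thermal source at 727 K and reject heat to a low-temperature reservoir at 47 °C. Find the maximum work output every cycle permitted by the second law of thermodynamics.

W_max ≈ 228 kJ

T_C = 47 °C → 47 + 273.15 = 320.15 K.
The second-law ceiling is the Carnot efficiency, η_max = 1 − T_C/T_H = 1 − 320.15/727.00 = 0.5596.
W_max = η_max · Q_H = 0.5596 × 408 = 228 kJ.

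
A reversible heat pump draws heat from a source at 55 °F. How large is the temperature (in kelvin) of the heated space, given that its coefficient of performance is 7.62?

T_C = 55 °F → (55 − 32) × 5/9 = 12.78 °C = 285.93 K.
COP_HP = T_H/(T_H − T_C) ⇒ T_H = T_C·COP_HP/(COP_HP − 1) = 285.93 × 7.62/(7.62 − 1) = 329 K.

T_H ≈ 329 K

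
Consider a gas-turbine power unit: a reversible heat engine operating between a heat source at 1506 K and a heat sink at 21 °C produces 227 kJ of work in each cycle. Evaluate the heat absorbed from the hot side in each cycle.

Q_H ≈ 282.1 kJ

T_C = 21 °C → 21 + 273.15 = 294.15 K.
The Carnot efficiency is η = 1 − T_C/T_H = 1 − 294.15/1506.00 = 0.8047.
Q_H = W/η = 227/0.8047 = 282.1 kJ.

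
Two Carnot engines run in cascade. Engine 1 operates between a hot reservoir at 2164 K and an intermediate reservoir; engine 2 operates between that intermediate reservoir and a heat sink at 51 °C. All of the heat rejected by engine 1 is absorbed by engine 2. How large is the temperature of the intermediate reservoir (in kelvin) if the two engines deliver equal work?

T_m ≈ 1244 K

T_C = 51 °C → 51 + 273.15 = 324.15 K.
For reversible stages Q_m = Q_H·(T_m/T_H). Setting W₁ = Q_H(1 − T_m/T_H) equal to W₂ = Q_m(1 − T_C/T_m) = Q_H·(T_m − T_C)/T_H gives T_H − T_m = T_m − T_C, so T_m = (T_H + T_C)/2 = (2164.00 + 324.15)/2 = 1244 K.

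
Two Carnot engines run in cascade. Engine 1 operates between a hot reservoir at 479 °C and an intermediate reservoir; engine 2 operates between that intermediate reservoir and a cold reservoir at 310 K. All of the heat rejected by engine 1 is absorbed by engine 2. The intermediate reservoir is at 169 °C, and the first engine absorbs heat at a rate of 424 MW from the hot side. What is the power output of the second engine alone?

T_H = 479 °C → 479 + 273.15 = 752.15 K.
T_m = 169 °C → 169 + 273.15 = 442.15 K.
Heat entering the second stage: Q_m = Q_H·(T_m/T_H) = 424 × 442.15/752.15 = 249 MW.
Second-stage efficiency η₂ = 1 − T_C/T_m = 1 − 310.00/442.15 = 0.2989, so W₂ = η₂·Q_m = 74.5 MW.

Ẇ₂ ≈ 74.5 MW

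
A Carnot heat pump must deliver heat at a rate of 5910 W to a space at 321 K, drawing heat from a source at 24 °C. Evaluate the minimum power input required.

Ẇ_in ≈ 439 W

T_C = 24 °C → 24 + 273.15 = 297.15 K.
For a reversible heat pump, COP_HP = T_H/(T_H − T_C) = 321.00/23.85 = 13.4591.
W = Q_H/COP_HP = 5910/13.4591 = 439 W.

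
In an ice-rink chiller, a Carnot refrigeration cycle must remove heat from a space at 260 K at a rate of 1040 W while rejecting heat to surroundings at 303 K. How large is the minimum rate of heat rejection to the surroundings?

For a reversible cycle Q_H/Q_C = T_H/T_C, so Q_H = Q_C·T_H/T_C = 1040 × 303.00/260.00 = 1210 W.

Q̇_H ≈ 1210 W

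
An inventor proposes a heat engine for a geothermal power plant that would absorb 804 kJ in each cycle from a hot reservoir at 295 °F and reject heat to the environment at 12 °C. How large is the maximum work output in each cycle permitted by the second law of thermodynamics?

T_H = 295 °F → (295 − 32) × 5/9 = 146.11 °C = 419.26 K.
T_C = 12 °C → 12 + 273.15 = 285.15 K.
By the Carnot theorem, η_max = 1 − T_C/T_H = 1 − 285.15/419.26 = 0.3199.
W_max = η_max · Q_H = 0.3199 × 804 = 257.2 kJ.

W_max ≈ 257.2 kJ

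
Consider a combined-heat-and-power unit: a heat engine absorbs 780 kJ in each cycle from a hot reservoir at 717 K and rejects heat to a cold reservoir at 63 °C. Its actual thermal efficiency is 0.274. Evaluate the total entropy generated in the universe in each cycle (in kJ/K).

ΔS_univ ≈ 0.597 kJ/K

T_C = 63 °C → 63 + 273.15 = 336.15 K.
W = η·Q_H = 0.274 × 780 = 213.7 kJ, so Q_C = Q_H − W = 566.3 kJ.
Entropy balance on the reservoirs: −Q_H/T_H = -1.088 kJ/K, +Q_C/T_C = 1.685 kJ/K.
ΔS_univ = −Q_H/T_H + Q_C/T_C = 0.597 kJ/K (> 0, since η = 0.274 < η_Carnot = 0.531).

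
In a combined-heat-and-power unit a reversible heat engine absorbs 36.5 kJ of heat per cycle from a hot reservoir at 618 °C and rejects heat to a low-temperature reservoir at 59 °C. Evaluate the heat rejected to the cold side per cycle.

Q_C ≈ 13.6 kJ

T_H = 618 °C → 618 + 273.15 = 891.15 K.
T_C = 59 °C → 59 + 273.15 = 332.15 K.
Carnot efficiency: η = 1 − T_C/T_H = 1 − 332.15/891.15 = 0.6273.
For a reversible cycle Q_C/Q_H = T_C/T_H, so Q_C = 36.5 × 332.15/891.15 = 13.6 kJ.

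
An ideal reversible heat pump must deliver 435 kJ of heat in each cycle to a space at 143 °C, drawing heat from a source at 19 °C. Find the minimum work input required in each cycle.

T_H = 143 °C → 143 + 273.15 = 416.15 K.
T_C = 19 °C → 19 + 273.15 = 292.15 K.
COP_HP = T_H/(T_H − T_C) = 416.15/124.00 = 3.3560.
W = Q_H/COP_HP = 435/3.3560 = 130 kJ.

W_in ≈ 130 kJ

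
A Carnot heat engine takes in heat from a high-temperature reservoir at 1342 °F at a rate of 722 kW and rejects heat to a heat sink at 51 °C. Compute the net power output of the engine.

Ẇ ≈ 488 kW

T_H = 1342 °F → (1342 − 32) × 5/9 = 727.78 °C = 1000.93 K.
T_C = 51 °C → 51 + 273.15 = 324.15 K.
Since the cycle is reversible, η = 1 − T_C/T_H = 1 − 324.15/1000.93 = 0.6762.
W = η·Q_H = 0.6762 × 722 = 488 kW.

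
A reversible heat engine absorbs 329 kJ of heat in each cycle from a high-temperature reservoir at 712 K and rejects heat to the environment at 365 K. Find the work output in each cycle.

W ≈ 160 kJ

Carnot efficiency: η = 1 − T_C/T_H = 1 − 365.00/712.00 = 0.4874.
W = η·Q_H = 0.4874 × 329 = 160 kJ.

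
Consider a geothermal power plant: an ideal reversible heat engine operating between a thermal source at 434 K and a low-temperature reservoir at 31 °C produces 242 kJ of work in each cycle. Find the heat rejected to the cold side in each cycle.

T_C = 31 °C → 31 + 273.15 = 304.15 K.
For a reversible engine, η = 1 − T_C/T_H = 1 − 304.15/434.00 = 0.2992.
Since Q_C/Q_H = T_C/T_H and Q_H = W/η, Q_C = W·T_C/(T_H − T_C) = 242 × 304.15/129.85 = 566.8 kJ.

Q_C ≈ 566.8 kJ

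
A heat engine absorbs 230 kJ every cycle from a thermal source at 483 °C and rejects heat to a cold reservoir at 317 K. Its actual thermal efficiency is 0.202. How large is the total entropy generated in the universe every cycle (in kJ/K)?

ΔS_univ ≈ 0.275 kJ/K

T_H = 483 °C → 483 + 273.15 = 756.15 K.
W = η·Q_H = 0.202 × 230 = 46.46 kJ, so Q_C = Q_H − W = 183.5 kJ.
The hot reservoir loses entropy Q_H/T_H = 230/756.15 = 0.3042 kJ/K; the cold reservoir gains Q_C/T_C = 183.5/317.00 = 0.5790 kJ/K.
ΔS_univ = −Q_H/T_H + Q_C/T_C = 0.275 kJ/K (> 0, since η = 0.202 < η_Carnot = 0.581).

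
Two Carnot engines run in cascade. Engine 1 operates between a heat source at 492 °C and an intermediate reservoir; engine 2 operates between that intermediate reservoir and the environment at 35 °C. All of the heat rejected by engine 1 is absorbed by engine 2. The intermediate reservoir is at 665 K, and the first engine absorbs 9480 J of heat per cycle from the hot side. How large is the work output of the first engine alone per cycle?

W₁ ≈ 1240 J

T_H = 492 °C → 492 + 273.15 = 765.15 K.
T_C = 35 °C → 35 + 273.15 = 308.15 K.
First-stage efficiency η₁ = 1 − T_m/T_H = 1 − 665.00/765.15 = 0.1309.
W₁ = η₁·Q_H = 0.1309 × 9480 = 1240 J.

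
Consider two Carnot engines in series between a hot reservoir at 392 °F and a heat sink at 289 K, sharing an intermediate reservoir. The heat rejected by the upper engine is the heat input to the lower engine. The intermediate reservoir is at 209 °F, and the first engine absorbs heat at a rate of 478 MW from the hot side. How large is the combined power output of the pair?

T_H = 392 °F → (392 − 32) × 5/9 = 200.00 °C = 473.15 K.
Two reversible stages in series are equivalent to a single Carnot engine between T_H and T_C, so η_total = 1 − T_C/T_H = 1 − 289.00/473.15 = 0.3892.
W_total = η_total · Q_H = 0.3892 × 478 = 186 MW.

Ẇ_total ≈ 186 MW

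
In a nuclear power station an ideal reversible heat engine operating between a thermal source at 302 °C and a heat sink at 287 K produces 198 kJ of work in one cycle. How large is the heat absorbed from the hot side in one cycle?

T_H = 302 °C → 302 + 273.15 = 575.15 K.
For a reversible engine, η = 1 − T_C/T_H = 1 − 287.00/575.15 = 0.5010.
Q_H = W/η = 198/0.5010 = 395 kJ.

Q_H ≈ 395 kJ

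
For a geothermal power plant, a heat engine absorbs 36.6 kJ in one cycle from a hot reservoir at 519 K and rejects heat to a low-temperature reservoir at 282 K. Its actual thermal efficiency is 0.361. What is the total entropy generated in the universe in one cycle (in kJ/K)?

ΔS_univ ≈ 0.0124 kJ/K

W = η·Q_H = 0.361 × 36.6 = 13.21 kJ, so Q_C = Q_H − W = 23.39 kJ.
The hot reservoir loses entropy Q_H/T_H = 36.6/519.00 = 0.07052 kJ/K; the cold reservoir gains Q_C/T_C = 23.39/282.00 = 0.08293 kJ/K.
ΔS_univ = −Q_H/T_H + Q_C/T_C = 0.0124 kJ/K (> 0, since η = 0.361 < η_Carnot = 0.457).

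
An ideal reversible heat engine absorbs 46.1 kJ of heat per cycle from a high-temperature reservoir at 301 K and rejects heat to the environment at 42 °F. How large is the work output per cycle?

T_C = 42 °F → (42 − 32) × 5/9 = 5.56 °C = 278.71 K.
The Carnot efficiency is η = 1 − T_C/T_H = 1 − 278.71/301.00 = 0.0741.
W = η·Q_H = 0.0741 × 46.1 = 3.41 kJ.

W ≈ 3.41 kJ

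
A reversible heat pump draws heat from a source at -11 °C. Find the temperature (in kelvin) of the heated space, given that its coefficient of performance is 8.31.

T_C = -11 °C → -11 + 273.15 = 262.15 K.
COP_HP = T_H/(T_H − T_C) ⇒ T_H = T_C·COP_HP/(COP_HP − 1) = 262.15 × 8.31/(8.31 − 1) = 298.0 K.

T_H ≈ 298.0 K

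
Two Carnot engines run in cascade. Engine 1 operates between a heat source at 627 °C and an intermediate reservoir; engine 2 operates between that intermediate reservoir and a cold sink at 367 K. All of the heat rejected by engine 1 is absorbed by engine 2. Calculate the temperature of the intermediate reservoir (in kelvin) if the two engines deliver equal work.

T_m ≈ 633.6 K

T_H = 627 °C → 627 + 273.15 = 900.15 K.
For reversible stages Q_m = Q_H·(T_m/T_H). Setting W₁ = Q_H(1 − T_m/T_H) equal to W₂ = Q_m(1 − T_C/T_m) = Q_H·(T_m − T_C)/T_H gives T_H − T_m = T_m − T_C, so T_m = (T_H + T_C)/2 = (900.15 + 367.00)/2 = 633.6 K.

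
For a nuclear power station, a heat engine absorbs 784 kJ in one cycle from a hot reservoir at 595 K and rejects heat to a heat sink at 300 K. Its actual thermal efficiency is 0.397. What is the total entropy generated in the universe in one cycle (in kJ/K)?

W = η·Q_H = 0.397 × 784 = 311.2 kJ, so Q_C = Q_H − W = 472.8 kJ.
Entropy balance on the reservoirs: −Q_H/T_H = -1.318 kJ/K, +Q_C/T_C = 1.576 kJ/K.
ΔS_univ = −Q_H/T_H + Q_C/T_C = 0.2582 kJ/K (> 0, since η = 0.397 < η_Carnot = 0.496).

ΔS_univ ≈ 0.2582 kJ/K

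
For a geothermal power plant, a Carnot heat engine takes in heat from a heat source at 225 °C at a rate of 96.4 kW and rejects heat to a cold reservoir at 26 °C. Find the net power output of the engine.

T_H = 225 °C → 225 + 273.15 = 498.15 K.
T_C = 26 °C → 26 + 273.15 = 299.15 K.
Since the cycle is reversible, η = 1 − T_C/T_H = 1 − 299.15/498.15 = 0.3995.
W = η·Q_H = 0.3995 × 96.4 = 38.5 kW.

Ẇ ≈ 38.5 kW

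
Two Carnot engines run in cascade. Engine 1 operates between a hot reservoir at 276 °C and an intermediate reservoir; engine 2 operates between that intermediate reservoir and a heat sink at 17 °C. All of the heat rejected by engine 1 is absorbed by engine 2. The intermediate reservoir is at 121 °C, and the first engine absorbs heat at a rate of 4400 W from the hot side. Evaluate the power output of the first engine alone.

T_H = 276 °C → 276 + 273.15 = 549.15 K.
T_C = 17 °C → 17 + 273.15 = 290.15 K.
T_m = 121 °C → 121 + 273.15 = 394.15 K.
First-stage efficiency η₁ = 1 − T_m/T_H = 1 − 394.15/549.15 = 0.2823.
W₁ = η₁·Q_H = 0.2823 × 4400 = 1240 W.

Ẇ₁ ≈ 1240 W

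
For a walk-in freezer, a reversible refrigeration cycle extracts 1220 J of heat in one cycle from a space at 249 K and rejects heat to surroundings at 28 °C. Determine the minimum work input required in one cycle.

W_in ≈ 256 J

T_H = 28 °C → 28 + 273.15 = 301.15 K.
COP_R = T_C/(T_H − T_C) = 249.00/52.15 = 4.7747.
W = Q_C/COP_R = 1220/4.7747 = 256 J.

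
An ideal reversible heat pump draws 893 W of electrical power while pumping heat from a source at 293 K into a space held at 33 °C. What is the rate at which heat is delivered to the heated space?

T_H = 33 °C → 33 + 273.15 = 306.15 K.
Reversible heating COP: COP_HP = T_H/(T_H − T_C) = 306.15/13.15 = 23.2814.
Q_H = COP_HP · W = 23.2814 × 893 = 20790 W.

Q̇_H ≈ 20790 W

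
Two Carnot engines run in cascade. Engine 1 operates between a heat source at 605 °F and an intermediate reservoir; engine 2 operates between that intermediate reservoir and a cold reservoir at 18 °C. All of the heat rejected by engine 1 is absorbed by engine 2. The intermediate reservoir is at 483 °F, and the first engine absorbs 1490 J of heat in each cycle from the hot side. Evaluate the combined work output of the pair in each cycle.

T_H = 605 °F → (605 − 32) × 5/9 = 318.33 °C = 591.48 K.
T_C = 18 °C → 18 + 273.15 = 291.15 K.
Two reversible stages in series are equivalent to a single Carnot engine between T_H and T_C, so η_total = 1 − T_C/T_H = 1 − 291.15/591.48 = 0.5078.
W_total = η_total · Q_H = 0.5078 × 1490 = 756.6 J.

W_total ≈ 756.6 J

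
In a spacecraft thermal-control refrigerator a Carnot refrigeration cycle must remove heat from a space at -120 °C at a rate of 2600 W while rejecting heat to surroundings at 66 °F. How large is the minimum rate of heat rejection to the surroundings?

Q̇_H ≈ 4960 W

T_H = 66 °F → (66 − 32) × 5/9 = 18.89 °C = 292.04 K.
T_C = -120 °C → -120 + 273.15 = 153.15 K.
For a reversible cycle Q_H/Q_C = T_H/T_C, so Q_H = Q_C·T_H/T_C = 2600 × 292.04/153.15 = 4960 W.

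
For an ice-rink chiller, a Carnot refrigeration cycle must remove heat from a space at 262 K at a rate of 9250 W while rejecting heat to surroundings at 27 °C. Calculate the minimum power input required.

T_H = 27 °C → 27 + 273.15 = 300.15 K.
For a reversible refrigerator, COP_R = T_C/(T_H − T_C) = 262.00/38.15 = 6.8676.
W = Q_C/COP_R = 9250/6.8676 = 1350 W.

Ẇ_in ≈ 1350 W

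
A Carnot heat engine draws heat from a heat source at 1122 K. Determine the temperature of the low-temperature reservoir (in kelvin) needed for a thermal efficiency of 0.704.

T_C ≈ 332 K

From η = 1 − T_C/T_H, T_C = T_H·(1 − η) = 1122.00 × (1 − 0.704) = 332 K.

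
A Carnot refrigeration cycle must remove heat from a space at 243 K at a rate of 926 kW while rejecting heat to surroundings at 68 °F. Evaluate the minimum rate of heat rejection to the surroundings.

Q̇_H ≈ 1120 kW

T_H = 68 °F → (68 − 32) × 5/9 = 20.00 °C = 293.15 K.
For a reversible cycle Q_H/Q_C = T_H/T_C, so Q_H = Q_C·T_H/T_C = 926 × 293.15/243.00 = 1120 kW.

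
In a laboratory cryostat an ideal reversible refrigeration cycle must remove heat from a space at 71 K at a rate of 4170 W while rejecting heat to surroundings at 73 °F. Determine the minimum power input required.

Ẇ_in ≈ 13200 W

T_H = 73 °F → (73 − 32) × 5/9 = 22.78 °C = 295.93 K.
For a reversible refrigerator, COP_R = T_C/(T_H − T_C) = 71.00/224.93 = 0.3157.
W = Q_C/COP_R = 4170/0.3157 = 13200 W.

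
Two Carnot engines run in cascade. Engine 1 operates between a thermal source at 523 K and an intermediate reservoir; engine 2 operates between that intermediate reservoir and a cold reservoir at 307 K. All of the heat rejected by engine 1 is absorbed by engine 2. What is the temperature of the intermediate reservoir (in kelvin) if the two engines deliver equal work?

For reversible stages Q_m = Q_H·(T_m/T_H). Setting W₁ = Q_H(1 − T_m/T_H) equal to W₂ = Q_m(1 − T_C/T_m) = Q_H·(T_m − T_C)/T_H gives T_H − T_m = T_m − T_C, so T_m = (T_H + T_C)/2 = (523.00 + 307.00)/2 = 415 K.

T_m ≈ 415 K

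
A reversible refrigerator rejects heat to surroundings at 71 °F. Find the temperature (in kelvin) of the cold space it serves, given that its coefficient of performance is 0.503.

T_C ≈ 98.7 K

T_H = 71 °F → (71 − 32) × 5/9 = 21.67 °C = 294.82 K.
COP_R = T_C/(T_H − T_C) ⇒ T_C = T_H·COP_R/(1 + COP_R) = 294.82 × 0.503/(1 + 0.503) = 98.7 K.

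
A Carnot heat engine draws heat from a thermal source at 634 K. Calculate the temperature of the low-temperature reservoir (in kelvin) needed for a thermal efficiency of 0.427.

T_C ≈ 363 K

From η = 1 − T_C/T_H, T_C = T_H·(1 − η) = 634.00 × (1 − 0.427) = 363 K.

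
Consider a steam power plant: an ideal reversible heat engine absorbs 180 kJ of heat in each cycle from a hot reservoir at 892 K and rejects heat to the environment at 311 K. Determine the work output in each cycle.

W ≈ 117.2 kJ

The Carnot efficiency is η = 1 − T_C/T_H = 1 − 311.00/892.00 = 0.6513.
W = η·Q_H = 0.6513 × 180 = 117.2 kJ.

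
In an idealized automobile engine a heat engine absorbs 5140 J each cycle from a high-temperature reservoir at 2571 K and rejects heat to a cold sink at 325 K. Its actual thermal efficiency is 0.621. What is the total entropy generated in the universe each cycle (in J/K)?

ΔS_univ ≈ 3.995 J/K

W = η·Q_H = 0.621 × 5140 = 3192 J, so Q_C = Q_H − W = 1948 J.
Reservoir entropy changes: ΔS_H = −Q_H/T_H = −5140/2571.00 = -1.999 J/K and ΔS_C = +Q_C/T_C = 1948/325.00 = 5.994 J/K.
ΔS_univ = −Q_H/T_H + Q_C/T_C = 3.995 J/K (> 0, since η = 0.621 < η_Carnot = 0.874).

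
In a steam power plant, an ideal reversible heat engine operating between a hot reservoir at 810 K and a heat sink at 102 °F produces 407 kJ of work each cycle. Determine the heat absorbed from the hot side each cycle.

T_C = 102 °F → (102 − 32) × 5/9 = 38.89 °C = 312.04 K.
For a reversible engine, η = 1 − T_C/T_H = 1 − 312.04/810.00 = 0.6148.
Q_H = W/η = 407/0.6148 = 662.0 kJ.

Q_H ≈ 662.0 kJ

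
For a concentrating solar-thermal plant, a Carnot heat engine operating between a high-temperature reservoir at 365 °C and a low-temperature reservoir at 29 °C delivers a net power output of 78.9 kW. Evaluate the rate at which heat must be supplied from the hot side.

T_H = 365 °C → 365 + 273.15 = 638.15 K.
T_C = 29 °C → 29 + 273.15 = 302.15 K.
For a reversible engine, η = 1 − T_C/T_H = 1 − 302.15/638.15 = 0.5265.
Q_H = W/η = 78.9/0.5265 = 149.9 kW.

Q̇_H ≈ 149.9 kW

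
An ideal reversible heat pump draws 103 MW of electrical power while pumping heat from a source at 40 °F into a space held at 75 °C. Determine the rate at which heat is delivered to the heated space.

Q̇_H ≈ 508 MW

T_H = 75 °C → 75 + 273.15 = 348.15 K.
T_C = 40 °F → (40 − 32) × 5/9 = 4.44 °C = 277.59 K.
COP_HP = T_H/(T_H − T_C) = 348.15/70.56 = 4.9344.
Q_H = COP_HP · W = 4.9344 × 103 = 508 MW.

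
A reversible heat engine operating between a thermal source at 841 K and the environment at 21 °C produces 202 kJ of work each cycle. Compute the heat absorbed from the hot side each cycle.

Q_H ≈ 311 kJ

T_C = 21 °C → 21 + 273.15 = 294.15 K.
The Carnot efficiency is η = 1 − T_C/T_H = 1 − 294.15/841.00 = 0.6502.
Q_H = W/η = 202/0.6502 = 311 kJ.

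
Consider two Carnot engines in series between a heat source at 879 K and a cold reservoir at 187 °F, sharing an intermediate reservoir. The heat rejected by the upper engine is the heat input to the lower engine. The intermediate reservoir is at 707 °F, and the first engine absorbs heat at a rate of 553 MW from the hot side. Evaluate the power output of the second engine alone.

Ẇ₂ ≈ 181.7 MW

T_C = 187 °F → (187 − 32) × 5/9 = 86.11 °C = 359.26 K.
T_m = 707 °F → (707 − 32) × 5/9 = 375.00 °C = 648.15 K.
Heat entering the second stage: Q_m = Q_H·(T_m/T_H) = 553 × 648.15/879.00 = 407.8 MW.
Second-stage efficiency η₂ = 1 − T_C/T_m = 1 − 359.26/648.15 = 0.4457, so W₂ = η₂·Q_m = 181.7 MW.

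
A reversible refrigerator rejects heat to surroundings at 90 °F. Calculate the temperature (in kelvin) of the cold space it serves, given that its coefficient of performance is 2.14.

T_C ≈ 208.1 K

T_H = 90 °F → (90 − 32) × 5/9 = 32.22 °C = 305.37 K.
COP_R = T_C/(T_H − T_C) ⇒ T_C = T_H·COP_R/(1 + COP_R) = 305.37 × 2.14/(1 + 2.14) = 208.1 K.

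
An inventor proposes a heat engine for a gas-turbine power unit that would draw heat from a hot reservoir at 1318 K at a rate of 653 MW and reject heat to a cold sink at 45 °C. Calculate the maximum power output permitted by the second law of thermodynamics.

T_C = 45 °C → 45 + 273.15 = 318.15 K.
The upper bound on efficiency is η_max = 1 − T_C/T_H = 1 − 318.15/1318.00 = 0.7586.
W_max = η_max · Q_H = 0.7586 × 653 = 495 MW.

Ẇ_max ≈ 495 MW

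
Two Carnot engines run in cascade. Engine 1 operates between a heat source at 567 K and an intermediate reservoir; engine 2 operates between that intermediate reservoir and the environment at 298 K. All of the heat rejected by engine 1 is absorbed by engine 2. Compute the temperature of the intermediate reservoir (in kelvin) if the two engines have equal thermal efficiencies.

Equal efficiencies require 1 − T_m/T_H = 1 − T_C/T_m, i.e. T_m/T_H = T_C/T_m, so T_m = √(T_H·T_C) = √(567.00 × 298.00) = 411 K.

T_m ≈ 411 K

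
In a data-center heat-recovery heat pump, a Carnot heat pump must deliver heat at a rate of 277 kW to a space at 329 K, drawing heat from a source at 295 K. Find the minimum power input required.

Ẇ_in ≈ 28.6 kW

Reversible heating COP: COP_HP = T_H/(T_H − T_C) = 329.00/34.00 = 9.6765.
W = Q_H/COP_HP = 277/9.6765 = 28.6 kW.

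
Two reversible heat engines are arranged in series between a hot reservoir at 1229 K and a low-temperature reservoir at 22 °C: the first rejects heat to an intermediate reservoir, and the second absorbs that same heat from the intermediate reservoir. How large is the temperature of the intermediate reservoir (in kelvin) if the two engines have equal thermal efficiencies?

T_C = 22 °C → 22 + 273.15 = 295.15 K.
Equal efficiencies require 1 − T_m/T_H = 1 − T_C/T_m, i.e. T_m/T_H = T_C/T_m, so T_m = √(T_H·T_C) = √(1229.00 × 295.15) = 602 K.

T_m ≈ 602 K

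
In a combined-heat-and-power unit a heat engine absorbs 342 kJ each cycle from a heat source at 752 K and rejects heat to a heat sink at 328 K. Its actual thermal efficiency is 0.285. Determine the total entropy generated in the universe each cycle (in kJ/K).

ΔS_univ ≈ 0.291 kJ/K

W = η·Q_H = 0.285 × 342 = 97.47 kJ, so Q_C = Q_H − W = 244.5 kJ.
Entropy balance on the reservoirs: −Q_H/T_H = -0.4548 kJ/K, +Q_C/T_C = 0.7455 kJ/K.
ΔS_univ = −Q_H/T_H + Q_C/T_C = 0.291 kJ/K (> 0, since η = 0.285 < η_Carnot = 0.564).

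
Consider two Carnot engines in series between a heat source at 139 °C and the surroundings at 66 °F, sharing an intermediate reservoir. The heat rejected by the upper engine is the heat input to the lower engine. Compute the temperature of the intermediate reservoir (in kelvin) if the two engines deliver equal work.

T_H = 139 °C → 139 + 273.15 = 412.15 K.
T_C = 66 °F → (66 − 32) × 5/9 = 18.89 °C = 292.04 K.
For reversible stages Q_m = Q_H·(T_m/T_H). Setting W₁ = Q_H(1 − T_m/T_H) equal to W₂ = Q_m(1 − T_C/T_m) = Q_H·(T_m − T_C)/T_H gives T_H − T_m = T_m − T_C, so T_m = (T_H + T_C)/2 = (412.15 + 292.04)/2 = 352.1 K.

T_m ≈ 352.1 K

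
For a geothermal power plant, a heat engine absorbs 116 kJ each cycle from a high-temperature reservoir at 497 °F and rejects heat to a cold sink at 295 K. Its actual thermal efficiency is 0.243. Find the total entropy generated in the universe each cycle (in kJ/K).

T_H = 497 °F → (497 − 32) × 5/9 = 258.33 °C = 531.48 K.
W = η·Q_H = 0.243 × 116 = 28.19 kJ, so Q_C = Q_H − W = 87.81 kJ.
Entropy balance on the reservoirs: −Q_H/T_H = -0.2183 kJ/K, +Q_C/T_C = 0.2977 kJ/K.
ΔS_univ = −Q_H/T_H + Q_C/T_C = 0.0794 kJ/K (> 0, since η = 0.243 < η_Carnot = 0.445).

ΔS_univ ≈ 0.0794 kJ/K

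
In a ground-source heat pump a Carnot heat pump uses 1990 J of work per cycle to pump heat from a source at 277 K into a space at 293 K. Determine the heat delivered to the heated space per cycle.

For a reversible heat pump, COP_HP = T_H/(T_H − T_C) = 293.00/16.00 = 18.3125.
Q_H = COP_HP · W = 18.3125 × 1990 = 36400 J.

Q_H ≈ 36400 J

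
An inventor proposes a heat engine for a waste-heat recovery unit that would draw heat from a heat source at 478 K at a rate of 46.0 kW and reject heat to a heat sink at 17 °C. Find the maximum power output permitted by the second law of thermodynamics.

T_C = 17 °C → 17 + 273.15 = 290.15 K.
The second-law ceiling is the Carnot efficiency, η_max = 1 − T_C/T_H = 1 − 290.15/478.00 = 0.3930.
W_max = η_max · Q_H = 0.3930 × 46.0 = 18.1 kW.

Ẇ_max ≈ 18.1 kW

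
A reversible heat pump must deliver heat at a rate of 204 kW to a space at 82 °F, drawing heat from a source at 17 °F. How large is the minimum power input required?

T_H = 82 °F → (82 − 32) × 5/9 = 27.78 °C = 300.93 K.
T_C = 17 °F → (17 − 32) × 5/9 = -8.33 °C = 264.82 K.
COP_HP = T_H/(T_H − T_C) = 300.93/36.11 = 8.3334.
W = Q_H/COP_HP = 204/8.3334 = 24.5 kW.

Ẇ_in ≈ 24.5 kW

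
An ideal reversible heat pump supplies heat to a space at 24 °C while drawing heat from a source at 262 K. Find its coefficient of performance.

T_H = 24 °C → 24 + 273.15 = 297.15 K.
COP_HP = T_H/(T_H − T_C) = 297.15/(297.15 − 262.00) = 8.45.

COP_HP ≈ 8.45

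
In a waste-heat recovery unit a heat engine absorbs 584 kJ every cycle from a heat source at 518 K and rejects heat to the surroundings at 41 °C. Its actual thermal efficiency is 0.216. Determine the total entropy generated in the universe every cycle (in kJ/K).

T_C = 41 °C → 41 + 273.15 = 314.15 K.
W = η·Q_H = 0.216 × 584 = 126.1 kJ, so Q_C = Q_H − W = 457.9 kJ.
Entropy balance on the reservoirs: −Q_H/T_H = -1.127 kJ/K, +Q_C/T_C = 1.457 kJ/K.
ΔS_univ = −Q_H/T_H + Q_C/T_C = 0.330 kJ/K (> 0, since η = 0.216 < η_Carnot = 0.394).

ΔS_univ ≈ 0.330 kJ/K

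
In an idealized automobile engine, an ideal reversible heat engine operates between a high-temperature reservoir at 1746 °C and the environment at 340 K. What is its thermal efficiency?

T_H = 1746 °C → 1746 + 273.15 = 2019.15 K.
Since the cycle is reversible, η = 1 − T_C/T_H = 1 − 340.00/2019.15 = 0.832.

η ≈ 0.832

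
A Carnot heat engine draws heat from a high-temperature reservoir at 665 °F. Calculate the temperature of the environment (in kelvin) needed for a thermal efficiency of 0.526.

T_H = 665 °F → (665 − 32) × 5/9 = 351.67 °C = 624.82 K.
From η = 1 − T_C/T_H, T_C = T_H·(1 − η) = 624.82 × (1 − 0.526) = 296.2 K.

T_C ≈ 296.2 K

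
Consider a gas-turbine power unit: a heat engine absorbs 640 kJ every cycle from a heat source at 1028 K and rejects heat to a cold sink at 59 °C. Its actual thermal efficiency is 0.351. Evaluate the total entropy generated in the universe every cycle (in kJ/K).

T_C = 59 °C → 59 + 273.15 = 332.15 K.
W = η·Q_H = 0.351 × 640 = 224.6 kJ, so Q_C = Q_H − W = 415.4 kJ.
Entropy balance on the reservoirs: −Q_H/T_H = -0.6226 kJ/K, +Q_C/T_C = 1.251 kJ/K.
ΔS_univ = −Q_H/T_H + Q_C/T_C = 0.628 kJ/K (> 0, since η = 0.351 < η_Carnot = 0.677).

ΔS_univ ≈ 0.628 kJ/K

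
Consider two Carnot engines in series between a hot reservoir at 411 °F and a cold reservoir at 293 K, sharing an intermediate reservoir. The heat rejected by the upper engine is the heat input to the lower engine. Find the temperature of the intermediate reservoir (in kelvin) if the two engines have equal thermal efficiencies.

T_m ≈ 376 K

T_H = 411 °F → (411 − 32) × 5/9 = 210.56 °C = 483.71 K.
Equal efficiencies require 1 − T_m/T_H = 1 − T_C/T_m, i.e. T_m/T_H = T_C/T_m, so T_m = √(T_H·T_C) = √(483.71 × 293.00) = 376 K.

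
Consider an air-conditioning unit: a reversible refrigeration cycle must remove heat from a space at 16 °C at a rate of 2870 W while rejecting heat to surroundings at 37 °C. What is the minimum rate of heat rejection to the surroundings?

Q̇_H ≈ 3080 W

T_H = 37 °C → 37 + 273.15 = 310.15 K.
T_C = 16 °C → 16 + 273.15 = 289.15 K.
For a reversible cycle Q_H/Q_C = T_H/T_C, so Q_H = Q_C·T_H/T_C = 2870 × 310.15/289.15 = 3080 W.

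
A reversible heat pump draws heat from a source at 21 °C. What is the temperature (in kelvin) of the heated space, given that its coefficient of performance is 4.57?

T_C = 21 °C → 21 + 273.15 = 294.15 K.
COP_HP = T_H/(T_H − T_C) ⇒ T_H = T_C·COP_HP/(COP_HP − 1) = 294.15 × 4.57/(4.57 − 1) = 376.5 K.

T_H ≈ 376.5 K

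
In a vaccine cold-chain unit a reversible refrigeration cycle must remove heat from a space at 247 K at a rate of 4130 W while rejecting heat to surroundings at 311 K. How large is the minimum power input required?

Ẇ_in ≈ 1070 W

For a reversible refrigerator, COP_R = T_C/(T_H − T_C) = 247.00/64.00 = 3.8594.
W = Q_C/COP_R = 4130/3.8594 = 1070 W.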